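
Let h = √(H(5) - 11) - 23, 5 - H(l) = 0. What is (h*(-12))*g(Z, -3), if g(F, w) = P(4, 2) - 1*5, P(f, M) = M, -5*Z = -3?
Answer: -828 + 36*I*√6 ≈ -828.0 + 88.182*I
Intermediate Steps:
Z = ⅗ (Z = -⅕*(-3) = ⅗ ≈ 0.60000)
H(l) = 5 (H(l) = 5 - 1*0 = 5 + 0 = 5)
g(F, w) = -3 (g(F, w) = 2 - 1*5 = 2 - 5 = -3)
h = -23 + I*√6 (h = √(5 - 11) - 23 = √(-6) - 23 = I*√6 - 23 = -23 + I*√6 ≈ -23.0 + 2.4495*I)
(h*(-12))*g(Z, -3) = ((-23 + I*√6)*(-12))*(-3) = (276 - 12*I*√6)*(-3) = -828 + 36*I*√6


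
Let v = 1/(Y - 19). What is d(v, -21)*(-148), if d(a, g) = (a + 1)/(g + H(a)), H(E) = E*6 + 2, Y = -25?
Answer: 3182/421 ≈ 7.5582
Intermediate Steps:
v = -1/44 (v = 1/(-25 - 19) = 1/(-44) = -1/44 ≈ -0.022727)
H(E) = 2 + 6*E (H(E) = 6*E + 2 = 2 + 6*E)
d(a, g) = (1 + a)/(2 + g + 6*a) (d(a, g) = (a + 1)/(g + (2 + 6*a)) = (1 + a)/(2 + g + 6*a))
d(v, -21)*(-148) = ((1 - 1/44)/(2 - 21 + 6*(-1/44)))*(-148) = ((43/44)/(2 - 21 - 3/22))*(-148) = ((43/44)/(-421/22))*(-148) = -22/421*43/44*(-148) = -43/842*(-148) = 3182/421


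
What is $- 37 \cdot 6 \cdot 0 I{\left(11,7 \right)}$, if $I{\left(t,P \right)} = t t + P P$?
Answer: $0$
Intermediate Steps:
$I{\left(t,P \right)} = P^{2} + t^{2}$ ($I{\left(t,P \right)} = t^{2} + P^{2} = P^{2} + t^{2}$)
$- 37 \cdot 6 \cdot 0 I{\left(11,7 \right)} = - 37 \cdot 6 \cdot 0 \left(7^{2} + 11^{2}\right) = \left(-37\right) 0 \left(49 + 121\right) = 0 \cdot 170 = 0$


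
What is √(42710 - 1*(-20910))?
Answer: 2*√15905 ≈ 252.23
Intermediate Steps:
√(42710 - 1*(-20910)) = √(42710 + 20910) = √63620 = 2*√15905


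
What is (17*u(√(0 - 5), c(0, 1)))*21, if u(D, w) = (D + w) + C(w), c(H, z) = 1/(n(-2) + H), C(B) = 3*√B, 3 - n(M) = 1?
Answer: 357/2 + 1071*√2/2 + 357*I*√5 ≈ 935.81 + 798.28*I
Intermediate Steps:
n(M) = 2 (n(M) = 3 - 1*1 = 3 - 1 = 2)
c(H, z) = 1/(2 + H)
u(D, w) = D + w + 3*√w (u(D, w) = (D + w) + 3*√w = D + w + 3*√w)
(17*u(√(0 - 5), c(0, 1)))*21 = (17*(√(0 - 5) + 1/(2 + 0) + 3*√(1/(2 + 0))))*21 = (17*(√(-5) + 1/2 + 3*√(1/2)))*21 = (17*(I*√5 + ½ + 3*√(½)))*21 = (17*(I*√5 + ½ + 3*(√2/2)))*21 = (17*(I*√5 + ½ + 3*√2/2))*21 = (17*(½ + 3*√2/2 + I*√5))*21 = (17/2 + 51*√2/2 + 17*I*√5)*21 = 357/2 + 1071*√2/2 + 357*I*√5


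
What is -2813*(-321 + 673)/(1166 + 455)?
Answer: -990176/1621 ≈ -610.84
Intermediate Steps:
-2813*(-321 + 673)/(1166 + 455) = -990176/1621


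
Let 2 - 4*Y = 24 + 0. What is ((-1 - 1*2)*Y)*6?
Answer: 99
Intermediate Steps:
Y = -11/2 (Y = ½ - (24 + 0)/4 = ½ - ¼*24 = ½ - 6 = -11/2 ≈ -5.5000)
((-1 - 1*2)*Y)*6 = ((-1 - 1*2)*(-11/2))*6 = ((-1 - 2)*(-11/2))*6 = -3*(-11/2)*6 = (33/2)*6 = 99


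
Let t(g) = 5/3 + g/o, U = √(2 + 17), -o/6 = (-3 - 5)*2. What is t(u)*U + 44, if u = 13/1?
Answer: 44 + 173*√19/96 ≈ 51.855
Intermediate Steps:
o = 96 (o = -6*(-3 - 5)*2 = -(-48)*2 = -6*(-16) = 96)
U = √19 ≈ 4.3589
u = 13 (u = 13*1 = 13)
t(g) = 5/3 + g/96
t(u)*U + 44 = (5/3 + (1/96)*13)*√19 + 44 = (5/3 + 13/96)*√19 + 44 = 173*√19/96 + 44 = 44 + 173*√19/96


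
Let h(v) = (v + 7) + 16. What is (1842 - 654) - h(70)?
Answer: 1095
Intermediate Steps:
h(v) = 23 + v (h(v) = (7 + v) + 16 = 23 + v)
(1842 - 654) - h(70) = (1842 - 654) - (23 + 70) = 1188 - 1*93 = 1188 - 93 = 1095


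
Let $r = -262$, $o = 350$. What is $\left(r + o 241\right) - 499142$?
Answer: $-415054$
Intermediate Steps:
$\left(r + o 241\right) - 499142 = \left(-262 + 350 \cdot 241\right) - 499142 = \left(-262 + 84350\right) - 499142 = 84088 - 499142 = -415054$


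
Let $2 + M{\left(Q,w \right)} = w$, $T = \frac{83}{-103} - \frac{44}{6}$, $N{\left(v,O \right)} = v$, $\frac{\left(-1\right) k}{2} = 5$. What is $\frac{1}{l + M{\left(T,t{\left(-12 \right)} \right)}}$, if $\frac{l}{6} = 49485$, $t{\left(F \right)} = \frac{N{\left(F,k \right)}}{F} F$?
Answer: $\frac{1}{296896} \approx 3.3682 \cdot 10^{-6}$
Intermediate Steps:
$k = -10$ ($k = \left(-2\right) 5 = -10$)
$t{\left(F \right)} = F$ ($t{\left(F \right)} = \frac{F}{F} F = 1 F = F$)
$l = 296910$ ($l = 6 \cdot 49485 = 296910$)
$T = - \frac{2515}{309}$ ($T = 83 \left(- \frac{1}{103}\right) - \frac{22}{3} = - \frac{83}{103} - \frac{22}{3} = - \frac{2515}{309} \approx -8.1392$)
$M{\left(Q,w \right)} = -2 + w$
$\frac{1}{l + M{\left(T,t{\left(-12 \right)} \right)}} = \frac{1}{296910 - 14} = \frac{1}{296896}$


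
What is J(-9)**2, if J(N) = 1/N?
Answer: 1/81 ≈ 0.012346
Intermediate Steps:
J(-9)**2 = (1/(-9))**2 = (-1/9)**2 = 1/81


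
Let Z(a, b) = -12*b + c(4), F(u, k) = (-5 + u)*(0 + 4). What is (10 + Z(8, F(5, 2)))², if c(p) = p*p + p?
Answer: 900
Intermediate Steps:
c(p) = p + p² (c(p) = p² + p = p + p²)
F(u, k) = -20 + 4*u (F(u, k) = (-5 + u)*4 = -20 + 4*u)
Z(a, b) = 20 - 12*b (Z(a, b) = -12*b + 4*(1 + 4) = -12*b + 4*5 = -12*b + 20 = 20 - 12*b)
(10 + Z(8, F(5, 2)))² = (10 + (20 - 12*(-20 + 4*5)))² = (10 + (20 - 12*(-20 + 20)))² = (10 + (20 - 12*0))² = (10 + (20 + 0))² = (10 + 20)² = 30² = 900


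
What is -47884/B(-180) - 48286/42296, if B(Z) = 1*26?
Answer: -506639275/274924 ≈ -1842.8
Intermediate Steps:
B(Z) = 26
-47884/B(-180) - 48286/42296 = -47884/26 - 48286/42296 = -47884*1/26 - 48286*1/42296 = -23942/13 - 24143/21148 = -506639275/274924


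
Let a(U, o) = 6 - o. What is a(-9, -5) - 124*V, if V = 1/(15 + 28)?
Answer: 349/43 ≈ 8.1163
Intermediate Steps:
V = 1/43 ≈ 0.023256
a(-9, -5) - 124*V = (6 - 1*(-5)) - 124*1/43 = (6 + 5) - 124/43 = 11 - 124/43 = 349/43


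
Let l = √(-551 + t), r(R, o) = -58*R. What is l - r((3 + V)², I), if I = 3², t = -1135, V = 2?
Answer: 1450 + I*√1686 ≈ 1450.0 + 41.061*I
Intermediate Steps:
I = 9
l = I*√1686 (l = √(-551 - 1135) = √(-1686) = I*√1686 ≈ 41.061*I)
l - r((3 + V)², I) = I*√1686 - (-58)*(3 + 2)² = I*√1686 - (-58)*5² = I*√1686 - (-58)*25 = I*√1686 - 1*(-1450) = I*√1686 + 1450 = 1450 + I*√1686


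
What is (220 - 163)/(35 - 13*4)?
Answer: -57/17 ≈ -3.3529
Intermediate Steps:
(220 - 163)/(35 - 13*4) = 57/(35 - 52) = 57/(-17) = 57*(-1/17) = -57/17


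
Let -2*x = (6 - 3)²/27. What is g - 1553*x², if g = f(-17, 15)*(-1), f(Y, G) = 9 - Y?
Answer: -2489/36 ≈ -69.139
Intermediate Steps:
g = -26 (g = (9 - 1*(-17))*(-1) = (9 + 17)*(-1) = 26*(-1) = -26)
x = -⅙ (x = -(6 - 3)²/(2*27) = -3²/(2*27) = -9/(2*27) = -½*⅓ = -⅙ ≈ -0.16667)
g - 1553*x² = -26 - 1553*(-⅙)² = -26 - 1553*1/36 = -26 - 1553/36 = -2489/36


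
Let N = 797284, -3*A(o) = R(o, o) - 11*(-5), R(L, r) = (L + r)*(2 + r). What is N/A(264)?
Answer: -2391852/140503 ≈ -17.023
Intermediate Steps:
R(L, r) = (2 + r)*(L + r)
A(o) = -55/3 - 4*o/3 - 2*o**2/3 (A(o) = -((o**2 + 2*o + 2*o + o*o) - 11*(-5))/3 = -((o**2 + 2*o + 2*o + o**2) + 55)/3 = -((2*o**2 + 4*o) + 55)/3 = -(55 + 2*o**2 + 4*o)/3 = -55/3 - 4*o/3 - 2*o**2/3)
N/A(264) = 797284/(-55/3 - 4/3*264 - 2/3*264**2) = 797284/(-55/3 - 352 - 2/3*69696) = 797284/(-55/3 - 352 - 46464) = 797284/(-140503/3) = 797284*(-3/140503) = -2391852/140503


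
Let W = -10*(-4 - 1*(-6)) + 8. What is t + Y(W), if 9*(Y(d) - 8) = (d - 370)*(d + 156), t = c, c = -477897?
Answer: -484001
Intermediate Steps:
t = -477897
W = -12 (W = -10*(-4 + 6) + 8 = -10*2 + 8 = -20 + 8 = -12)
Y(d) = 8 + (-370 + d)*(156 + d)/9 (Y(d) = 8 + ((d - 370)*(d + 156))/9 = 8 + ((-370 + d)*(156 + d))/9 = 8 + (-370 + d)*(156 + d)/9)
t + Y(W) = -477897 + (-19216/3 - 214/9*(-12) + (⅑)*(-12)²) = -477897 + (-19216/3 + 856/3 + (⅑)*144) = -477897 + (-19216/3 + 856/3 + 16) = -477897 - 6104 = -484001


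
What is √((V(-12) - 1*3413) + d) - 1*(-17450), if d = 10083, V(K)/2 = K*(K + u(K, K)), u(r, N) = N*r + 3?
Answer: 17450 + 7*√70 ≈ 17509.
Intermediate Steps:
u(r, N) = 3 + N*r
V(K) = 2*K*(3 + K + K²) (V(K) = 2*(K*(K + (3 + K*K))) = 2*(K*(K + (3 + K²))) = 2*(K*(3 + K + K²)) = 2*K*(3 + K + K²))
√((V(-12) - 1*3413) + d) - 1*(-17450) = √((2*(-12)*(3 - 12 + (-12)²) - 1*3413) + 10083) - 1*(-17450) = √((2*(-12)*(3 - 12 + 144) - 3413) + 10083) + 17450 = √((2*(-12)*135 - 3413) + 10083) + 17450 = √((-3240 - 3413) + 10083) + 17450 = √(-6653 + 10083) + 17450 = √3430 + 17450 = 7*√70 + 17450 = 17450 + 7*√70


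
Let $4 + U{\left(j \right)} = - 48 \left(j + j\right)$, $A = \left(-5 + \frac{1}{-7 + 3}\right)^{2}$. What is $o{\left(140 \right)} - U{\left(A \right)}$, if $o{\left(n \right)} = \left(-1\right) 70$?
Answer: $2580$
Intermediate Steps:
$o{\left(n \right)} = -70$
$A = \frac{441}{16}$ ($A = \left(-5 + \frac{1}{-4}\right)^{2} = \left(-5 - \frac{1}{4}\right)^{2} = \left(- \frac{21}{4}\right)^{2} = \frac{441}{16} \approx 27.563$)
$U{\left(j \right)} = -4 - 96 j$ ($U{\left(j \right)} = -4 - 48 \left(j + j\right) = -4 - 48 \cdot 2 j = -4 - 96 j$)
$o{\left(140 \right)} - U{\left(A \right)} = -70 - \left(-4 - 2646\right) = -70 - -2650 = -70 + 2650 = 2580$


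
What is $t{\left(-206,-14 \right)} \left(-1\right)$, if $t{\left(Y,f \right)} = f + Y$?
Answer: $220$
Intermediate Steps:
$t{\left(Y,f \right)} = Y + f$
$t{\left(-206,-14 \right)} \left(-1\right) = \left(-206 - 14\right) \left(-1\right) = \left(-220\right) \left(-1\right) = 220$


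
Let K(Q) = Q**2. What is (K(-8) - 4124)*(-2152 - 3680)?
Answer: 23677920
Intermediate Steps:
(K(-8) - 4124)*(-2152 - 3680) = ((-8)**2 - 4124)*(-2152 - 3680) = (64 - 4124)*(-5832) = -4060*(-5832) = 23677920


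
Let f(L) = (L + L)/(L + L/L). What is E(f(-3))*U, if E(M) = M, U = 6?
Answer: 18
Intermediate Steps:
f(L) = 2*L/(1 + L) (f(L) = (2*L)/(L + 1) = (2*L)/(1 + L) = 2*L/(1 + L))
E(f(-3))*U = (2*(-3)/(1 - 3))*6 = (2*(-3)/(-2))*6 = (2*(-3)*(-½))*6 = 3*6 = 18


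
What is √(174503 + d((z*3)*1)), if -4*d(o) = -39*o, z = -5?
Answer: √697427/2 ≈ 417.56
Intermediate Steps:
d(o) = 39*o/4 (d(o) = -(-39)*o/4 = 39*o/4)
√(174503 + d((z*3)*1)) = √(174503 + 39*(-5*3*1)/4) = √(174503 + 39*(-15*1)/4) = √(174503 + (39/4)*(-15)) = √(174503 - 585/4) = √(697427/4) = √697427/2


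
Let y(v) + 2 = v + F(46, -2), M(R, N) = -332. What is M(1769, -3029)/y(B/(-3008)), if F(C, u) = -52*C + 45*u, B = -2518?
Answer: 499328/3734677 ≈ 0.13370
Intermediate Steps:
y(v) = -2484 + v (y(v) = -2 + (v + (-52*46 + 45*(-2))) = -2 + (v + (-2392 - 90)) = -2 + (v - 2482) = -2 + (-2482 + v) = -2484 + v)
M(1769, -3029)/y(B/(-3008)) = -332/(-2484 - 2518/(-3008)) = -332/(-2484 - 2518*(-1/3008)) = -332/(-2484 + 1259/1504) = -332/(-3734677/1504) = -332*(-1504/3734677) = 499328/3734677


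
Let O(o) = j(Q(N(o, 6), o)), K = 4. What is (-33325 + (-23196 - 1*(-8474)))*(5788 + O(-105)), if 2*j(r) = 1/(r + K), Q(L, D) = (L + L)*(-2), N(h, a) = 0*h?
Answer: -2224816335/8 ≈ -2.7810e+8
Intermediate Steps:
N(h, a) = 0
Q(L, D) = -4*L (Q(L, D) = (2*L)*(-2) = -4*L)
j(r) = 1/(2*(4 + r)) (j(r) = 1/(2*(r + 4)) = 1/(2*(4 + r)))
O(o) = ⅛ (O(o) = 1/(2*(4 - 4*0)) = 1/(2*(4 + 0)) = (½)/4 = (½)*(¼) = ⅛)
(-33325 + (-23196 - 1*(-8474)))*(5788 + O(-105)) = (-33325 + (-23196 - 1*(-8474)))*(5788 + ⅛) = (-33325 + (-23196 + 8474))*(46305/8) = (-33325 - 14722)*(46305/8) = -48047*46305/8 = -2224816335/8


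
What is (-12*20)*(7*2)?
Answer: -3360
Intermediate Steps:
(-12*20)*(7*2) = -240*14 = -3360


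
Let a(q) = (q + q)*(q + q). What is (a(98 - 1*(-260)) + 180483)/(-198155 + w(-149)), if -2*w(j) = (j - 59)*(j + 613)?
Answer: -693139/149899 ≈ -4.6240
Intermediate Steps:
a(q) = 4*q**2 (a(q) = (2*q)*(2*q) = 4*q**2)
w(j) = -(-59 + j)*(613 + j)/2 (w(j) = -(j - 59)*(j + 613)/2 = -(-59 + j)*(613 + j)/2)
(a(98 - 1*(-260)) + 180483)/(-198155 + w(-149)) = (4*(98 - 1*(-260))**2 + 180483)/(-198155 + (36167/2 - 277*(-149) - 1/2*(-149)**2)) = (4*(98 + 260)**2 + 180483)/(-198155 + (36167/2 + 41273 - 1/2*22201)) = (4*358**2 + 180483)/(-198155 + (36167/2 + 41273 - 22201/2)) = (4*128164 + 180483)/(-198155 + 48256) = (512656 + 180483)/(-149899) = 693139*(-1/149899) = -693139/149899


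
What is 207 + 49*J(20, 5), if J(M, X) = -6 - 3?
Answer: -234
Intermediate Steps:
J(M, X) = -9
207 + 49*J(20, 5) = 207 + 49*(-9) = 207 - 441 = -234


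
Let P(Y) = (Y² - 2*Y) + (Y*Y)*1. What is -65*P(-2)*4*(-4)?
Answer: 12480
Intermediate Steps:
P(Y) = -2*Y + 2*Y² (P(Y) = (Y² - 2*Y) + Y²*1 = (Y² - 2*Y) + Y² = -2*Y + 2*Y²)
-65*P(-2)*4*(-4) = -65*(2*(-2)*(-1 - 2))*4*(-4) = -65*(2*(-2)*(-3))*4*(-4) = -65*12*4*(-4) = -3120*(-4) = -65*(-192) = 12480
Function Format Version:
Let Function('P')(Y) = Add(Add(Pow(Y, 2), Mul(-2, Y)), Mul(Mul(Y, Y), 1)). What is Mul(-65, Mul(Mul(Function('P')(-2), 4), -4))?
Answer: 12480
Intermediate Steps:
Function('P')(Y) = Add(Mul(-2, Y), Mul(2, Pow(Y, 2))) (Function('P')(Y) = Add(Add(Pow(Y, 2), Mul(-2, Y)), Mul(Pow(Y, 2), 1)) = Add(Add(Pow(Y, 2), Mul(-2, Y)), Pow(Y, 2)) = Add(Mul(-2, Y), Mul(2, Pow(Y, 2))))
Mul(-65, Mul(Mul(Function('P')(-2), 4), -4)) = Mul(-65, Mul(Mul(Mul(2, -2, Add(-1, -2)), 4), -4)) = Mul(-65, Mul(Mul(Mul(2, -2, -3), 4), -4)) = Mul(-65, Mul(Mul(12, 4), -4)) = Mul(-65, Mul(48, -4)) = Mul(-65, -192) = 12480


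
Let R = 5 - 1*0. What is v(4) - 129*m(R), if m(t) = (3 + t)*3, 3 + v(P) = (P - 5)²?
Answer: -3098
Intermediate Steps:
v(P) = -3 + (-5 + P)² (v(P) = -3 + (P - 5)² = -3 + (-5 + P)²)
R = 5 (R = 5 + 0 = 5)
m(t) = 9 + 3*t
v(4) - 129*m(R) = (-3 + (-5 + 4)²) - 129*(9 + 3*5) = (-3 + (-1)²) - 129*(9 + 15) = (-3 + 1) - 129*24 = -2 - 3096 = -3098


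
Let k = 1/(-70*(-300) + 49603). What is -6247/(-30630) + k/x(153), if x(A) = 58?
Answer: 6395333302/31357263405 ≈ 0.20395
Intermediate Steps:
k = 1/70603 (k = 1/(21000 + 49603) = 1/70603 ≈ 1.4164e-5)
-6247/(-30630) + k/x(153) = -6247/(-30630) + (1/70603)/58 = -6247*(-1/30630) + (1/70603)*(1/58) = 6247/30630 + 1/4094974 = 6395333302/31357263405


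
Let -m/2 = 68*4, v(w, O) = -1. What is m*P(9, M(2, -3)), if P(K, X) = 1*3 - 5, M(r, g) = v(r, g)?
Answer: 1088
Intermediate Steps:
M(r, g) = -1
m = -544 (m = -136*4 = -2*272 = -544)
P(K, X) = -2 (P(K, X) = 3 - 5 = -2)
m*P(9, M(2, -3)) = -544*(-2) = 1088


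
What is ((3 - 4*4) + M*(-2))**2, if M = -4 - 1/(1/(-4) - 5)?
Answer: 12769/441 ≈ 28.955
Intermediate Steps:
M = -80/21 (M = -4 - 1/(-1/4 - 5) = -4 - 1/(-21/4) = -4 - 1*(-4/21) = -4 + 4/21 = -80/21 ≈ -3.8095)
((3 - 4*4) + M*(-2))**2 = ((3 - 4*4) - 80/21*(-2))**2 = ((3 - 16) + 160/21)**2 = (-13 + 160/21)**2 = (-113/21)**2 = 12769/441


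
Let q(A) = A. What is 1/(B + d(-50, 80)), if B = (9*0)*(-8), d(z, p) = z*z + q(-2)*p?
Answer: 1/2340 ≈ 0.00042735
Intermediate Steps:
d(z, p) = z² - 2*p (d(z, p) = z*z - 2*p = z² - 2*p)
B = 0 (B = 0*(-8) = 0)
1/(B + d(-50, 80)) = 1/(0 + ((-50)² - 2*80)) = 1/(0 + (2500 - 160)) = 1/(0 + 2340) = 1/2340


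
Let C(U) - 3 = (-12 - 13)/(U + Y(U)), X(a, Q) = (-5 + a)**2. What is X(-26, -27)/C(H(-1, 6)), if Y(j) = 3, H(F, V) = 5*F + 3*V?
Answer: 15376/23 ≈ 668.52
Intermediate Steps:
H(F, V) = 3*V + 5*F
C(U) = 3 - 25/(3 + U) (C(U) = 3 + (-12 - 13)/(U + 3) = 3 - 25/(3 + U))
X(-26, -27)/C(H(-1, 6)) = (-5 - 26)**2/(((-16 + 3*(3*6 + 5*(-1)))/(3 + (3*6 + 5*(-1))))) = (-31)**2/(((-16 + 3*(18 - 5))/(3 + (18 - 5)))) = 961/(((-16 + 3*13)/(3 + 13))) = 961/(((-16 + 39)/16)) = 961/(((1/16)*23)) = 961/(23/16) = 961*(16/23) = 15376/23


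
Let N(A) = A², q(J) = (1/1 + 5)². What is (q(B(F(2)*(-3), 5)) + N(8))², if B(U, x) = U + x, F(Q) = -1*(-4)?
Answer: 10000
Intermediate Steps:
F(Q) = 4
q(J) = 36 (q(J) = (1 + 5)² = 6² = 36)
(q(B(F(2)*(-3), 5)) + N(8))² = (36 + 8²)² = (36 + 64)² = 100² = 10000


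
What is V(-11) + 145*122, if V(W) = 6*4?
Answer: 17714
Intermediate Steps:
V(W) = 24
V(-11) + 145*122 = 24 + 145*122 = 24 + 17690 = 17714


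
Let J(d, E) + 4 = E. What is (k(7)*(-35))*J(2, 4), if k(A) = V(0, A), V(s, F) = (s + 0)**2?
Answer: 0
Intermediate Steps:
V(s, F) = s**2
J(d, E) = -4 + E
k(A) = 0 (k(A) = 0**2 = 0)
(k(7)*(-35))*J(2, 4) = (0*(-35))*(-4 + 4) = 0*0 = 0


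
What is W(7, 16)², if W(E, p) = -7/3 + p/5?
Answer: 169/225 ≈ 0.75111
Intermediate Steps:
W(E, p) = -7/3 + p/5 (W(E, p) = -7*⅓ + p*(⅕) = -7/3 + p/5)
W(7, 16)² = (-7/3 + (⅕)*16)² = (-7/3 + 16/5)² = (13/15)² = 169/225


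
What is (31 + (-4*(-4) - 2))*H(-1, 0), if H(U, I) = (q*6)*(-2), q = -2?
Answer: 1080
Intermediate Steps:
H(U, I) = 24 (H(U, I) = -2*6*(-2) = -12*(-2) = 24)
(31 + (-4*(-4) - 2))*H(-1, 0) = (31 + (-4*(-4) - 2))*24 = (31 + (16 - 2))*24 = (31 + 14)*24 = 45*24 = 1080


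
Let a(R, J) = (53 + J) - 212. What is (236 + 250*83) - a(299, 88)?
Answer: 21057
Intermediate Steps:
a(R, J) = -159 + J
(236 + 250*83) - a(299, 88) = (236 + 250*83) - (-159 + 88) = (236 + 20750) - 1*(-71) = 20986 + 71 = 21057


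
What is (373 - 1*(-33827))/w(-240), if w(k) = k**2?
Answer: 19/32 ≈ 0.59375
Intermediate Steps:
(373 - 1*(-33827))/w(-240) = (373 - 1*(-33827))/((-240)**2) = (373 + 33827)/57600 = 34200*(1/57600) = 19/32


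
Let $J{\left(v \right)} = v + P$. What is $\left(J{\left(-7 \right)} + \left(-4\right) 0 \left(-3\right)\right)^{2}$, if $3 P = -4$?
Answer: $\frac{625}{9} \approx 69.444$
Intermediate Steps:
$P = - \frac{4}{3}$ ($P = \frac{1}{3} \left(-4\right) = - \frac{4}{3} \approx -1.3333$)
$J{\left(v \right)} = - \frac{4}{3} + v$ ($J{\left(v \right)} = v - \frac{4}{3} = - \frac{4}{3} + v$)
$\left(J{\left(-7 \right)} + \left(-4\right) 0 \left(-3\right)\right)^{2} = \left(\left(- \frac{4}{3} - 7\right) + \left(-4\right) 0 \left(-3\right)\right)^{2} = \left(- \frac{25}{3} + 0 \left(-3\right)\right)^{2} = \left(- \frac{25}{3} + 0\right)^{2} = \left(- \frac{25}{3}\right)^{2} = \frac{625}{9}$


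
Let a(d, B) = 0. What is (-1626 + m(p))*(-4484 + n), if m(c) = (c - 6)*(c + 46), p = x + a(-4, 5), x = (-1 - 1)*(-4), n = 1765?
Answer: 4127442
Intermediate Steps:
x = 8 (x = -2*(-4) = 8)
p = 8 (p = 8 + 0 = 8)
m(c) = (-6 + c)*(46 + c)
(-1626 + m(p))*(-4484 + n) = (-1626 + (-276 + 8² + 40*8))*(-4484 + 1765) = (-1626 + (-276 + 64 + 320))*(-2719) = (-1626 + 108)*(-2719) = -1518*(-2719) = 4127442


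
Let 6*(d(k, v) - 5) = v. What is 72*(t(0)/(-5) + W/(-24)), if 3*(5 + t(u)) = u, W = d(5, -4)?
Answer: 59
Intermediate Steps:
d(k, v) = 5 + v/6
W = 13/3 (W = 5 + (⅙)*(-4) = 5 - ⅔ = 13/3 ≈ 4.3333)
t(u) = -5 + u/3
72*(t(0)/(-5) + W/(-24)) = 72*((-5 + (⅓)*0)/(-5) + (13/3)/(-24)) = 72*((-5 + 0)*(-⅕) + (13/3)*(-1/24)) = 72*(-5*(-⅕) - 13/72) = 72*(1 - 13/72) = 72*(59/72) = 59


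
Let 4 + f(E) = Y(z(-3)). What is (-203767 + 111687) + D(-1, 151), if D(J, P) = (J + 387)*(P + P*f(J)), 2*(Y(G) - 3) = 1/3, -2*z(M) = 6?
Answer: -247097/3 ≈ -82366.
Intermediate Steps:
z(M) = -3 (z(M) = -½*6 = -3)
Y(G) = 19/6 (Y(G) = 3 + (½)/3 = 3 + (½)*(⅓) = 3 + ⅙ = 19/6)
f(E) = -⅚ (f(E) = -4 + 19/6 = -⅚)
D(J, P) = P*(387 + J)/6 (D(J, P) = (J + 387)*(P + P*(-⅚)) = (387 + J)*(P - 5*P/6) = (387 + J)*(P/6) = P*(387 + J)/6)
(-203767 + 111687) + D(-1, 151) = (-203767 + 111687) + (⅙)*151*(387 - 1) = -92080 + (⅙)*151*386 = -92080 + 29143/3 = -247097/3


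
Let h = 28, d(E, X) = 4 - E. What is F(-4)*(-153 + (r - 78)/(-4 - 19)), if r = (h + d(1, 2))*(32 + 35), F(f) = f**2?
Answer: -88288/23 ≈ -3838.6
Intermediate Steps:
r = 2077 (r = (28 + (4 - 1*1))*(32 + 35) = (28 + (4 - 1))*67 = (28 + 3)*67 = 31*67 = 2077)
F(-4)*(-153 + (r - 78)/(-4 - 19)) = (-4)**2*(-153 + (2077 - 78)/(-4 - 19)) = 16*(-153 + 1999/(-23)) = 16*(-153 + 1999*(-1/23)) = 16*(-153 - 1999/23) = 16*(-5518/23) = -88288/23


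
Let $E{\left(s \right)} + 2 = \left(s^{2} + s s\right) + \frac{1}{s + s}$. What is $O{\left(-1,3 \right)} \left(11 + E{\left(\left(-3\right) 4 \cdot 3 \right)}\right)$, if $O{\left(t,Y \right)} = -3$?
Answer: $- \frac{187271}{24} \approx -7803.0$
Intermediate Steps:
$E{\left(s \right)} = -2 + \frac{1}{2 s} + 2 s^{2}$ ($E{\left(s \right)} = -2 + \left(\left(s^{2} + s s\right) + \frac{1}{s + s}\right) = -2 + \left(\left(s^{2} + s^{2}\right) + \frac{1}{2 s}\right) = -2 + \left(2 s^{2} + \frac{1}{2 s}\right) = -2 + \left(\frac{1}{2 s} + 2 s^{2}\right) = -2 + \frac{1}{2 s} + 2 s^{2}$)
$O{\left(-1,3 \right)} \left(11 + E{\left(\left(-3\right) 4 \cdot 3 \right)}\right) = - 3 \left(11 + \left(-2 + \frac{1}{2 \left(-3\right) 4 \cdot 3} + 2 \left(\left(-3\right) 4 \cdot 3\right)^{2}\right)\right) = - 3 \left(11 + \left(-2 + \frac{1}{2 \left(\left(-12\right) 3\right)} + 2 \left(\left(-12\right) 3\right)^{2}\right)\right) = - 3 \left(11 + \left(-2 + \frac{1}{2 \left(-36\right)} + 2 \left(-36\right)^{2}\right)\right) = - 3 \left(11 + \left(-2 + \frac{1}{2} \left(- \frac{1}{36}\right) + 2 \cdot 1296\right)\right) = - 3 \left(11 - - \frac{186479}{72}\right) = - 3 \left(11 + \frac{186479}{72}\right) = \left(-3\right) \frac{187271}{72} = - \frac{187271}{24}$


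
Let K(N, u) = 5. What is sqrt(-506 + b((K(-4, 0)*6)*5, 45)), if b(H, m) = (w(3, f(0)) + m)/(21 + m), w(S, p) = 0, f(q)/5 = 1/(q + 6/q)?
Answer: I*sqrt(244574)/22 ≈ 22.479*I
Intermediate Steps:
f(q) = 5/(q + 6/q)
b(H, m) = m/(21 + m) (b(H, m) = (0 + m)/(21 + m) = m/(21 + m))
sqrt(-506 + b((K(-4, 0)*6)*5, 45)) = sqrt(-506 + 45/(21 + 45)) = sqrt(-506 + 45/66) = sqrt(-506 + 45*(1/66)) = sqrt(-506 + 15/22) = sqrt(-11117/22) = I*sqrt(244574)/22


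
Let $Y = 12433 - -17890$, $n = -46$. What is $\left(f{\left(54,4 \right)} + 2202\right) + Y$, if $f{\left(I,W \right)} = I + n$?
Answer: $32533$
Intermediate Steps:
$Y = 30323$ ($Y = 12433 + 17890 = 30323$)
$f{\left(I,W \right)} = -46 + I$ ($f{\left(I,W \right)} = I - 46 = -46 + I$)
$\left(f{\left(54,4 \right)} + 2202\right) + Y = \left(\left(-46 + 54\right) + 2202\right) + 30323 = \left(8 + 2202\right) + 30323 = 2210 + 30323 = 32533$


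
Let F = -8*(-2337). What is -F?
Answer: -18696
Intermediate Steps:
F = 18696
-F = -1*18696 = -18696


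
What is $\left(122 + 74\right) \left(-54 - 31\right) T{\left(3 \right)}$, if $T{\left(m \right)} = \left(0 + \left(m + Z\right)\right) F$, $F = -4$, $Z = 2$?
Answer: $333200$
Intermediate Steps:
$T{\left(m \right)} = -8 - 4 m$ ($T{\left(m \right)} = \left(0 + \left(m + 2\right)\right) \left(-4\right) = \left(0 + \left(2 + m\right)\right) \left(-4\right) = \left(2 + m\right) \left(-4\right) = -8 - 4 m$)
$\left(122 + 74\right) \left(-54 - 31\right) T{\left(3 \right)} = \left(122 + 74\right) \left(-54 - 31\right) \left(-8 - 12\right) = 196 \left(-85\right) \left(-8 - 12\right) = \left(-16660\right) \left(-20\right) = 333200$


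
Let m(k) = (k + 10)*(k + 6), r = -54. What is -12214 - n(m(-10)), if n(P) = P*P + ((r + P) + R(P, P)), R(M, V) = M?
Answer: -12160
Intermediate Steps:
m(k) = (6 + k)*(10 + k) (m(k) = (10 + k)*(6 + k) = (6 + k)*(10 + k))
n(P) = -54 + P² + 2*P (n(P) = P*P + ((-54 + P) + P) = P² + (-54 + 2*P) = -54 + P² + 2*P)
-12214 - n(m(-10)) = -12214 - (-54 + (60 + (-10)² + 16*(-10))² + 2*(60 + (-10)² + 16*(-10))) = -12214 - (-54 + (60 + 100 - 160)² + 2*(60 + 100 - 160)) = -12214 - (-54 + 0² + 2*0) = -12214 - (-54 + 0 + 0) = -12214 - 1*(-54) = -12214 + 54 = -12160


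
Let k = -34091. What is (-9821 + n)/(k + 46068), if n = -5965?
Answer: -15786/11977 ≈ -1.3180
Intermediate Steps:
(-9821 + n)/(k + 46068) = (-9821 - 5965)/(-34091 + 46068) = -15786/11977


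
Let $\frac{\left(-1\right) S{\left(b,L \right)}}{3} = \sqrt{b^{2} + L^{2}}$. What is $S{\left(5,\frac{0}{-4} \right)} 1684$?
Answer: $-25260$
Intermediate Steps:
$S{\left(b,L \right)} = - 3 \sqrt{L^{2} + b^{2}}$ ($S{\left(b,L \right)} = - 3 \sqrt{b^{2} + L^{2}} = - 3 \sqrt{L^{2} + b^{2}}$)
$S{\left(5,\frac{0}{-4} \right)} 1684 = - 3 \sqrt{\left(\frac{0}{-4}\right)^{2} + 5^{2}} \cdot 1684 = - 3 \sqrt{\left(0 \left(- \frac{1}{4}\right)\right)^{2} + 25} \cdot 1684 = - 3 \sqrt{0^{2} + 25} \cdot 1684 = - 3 \sqrt{0 + 25} \cdot 1684 = - 3 \sqrt{25} \cdot 1684 = \left(-3\right) 5 \cdot 1684 = \left(-15\right) 1684 = -25260$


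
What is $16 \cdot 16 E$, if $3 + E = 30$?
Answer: $6912$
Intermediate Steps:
$E = 27$ ($E = -3 + 30 = 27$)
$16 \cdot 16 E = 16 \cdot 16 \cdot 27 = 256 \cdot 27 = 6912$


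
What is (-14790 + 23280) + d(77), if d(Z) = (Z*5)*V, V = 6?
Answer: 10800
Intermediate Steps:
d(Z) = 30*Z (d(Z) = (Z*5)*6 = (5*Z)*6 = 30*Z)
(-14790 + 23280) + d(77) = (-14790 + 23280) + 30*77 = 8490 + 2310 = 10800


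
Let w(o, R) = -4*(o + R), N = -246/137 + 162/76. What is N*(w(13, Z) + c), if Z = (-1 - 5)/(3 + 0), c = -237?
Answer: -491469/5206 ≈ -94.404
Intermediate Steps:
N = 1749/5206 (N = -246*1/137 + 162*(1/76) = -246/137 + 81/38 = 1749/5206 ≈ 0.33596)
Z = -2 (Z = -6/3 = -6*⅓ = -2)
w(o, R) = -4*R - 4*o (w(o, R) = -4*(R + o) = -4*R - 4*o)
N*(w(13, Z) + c) = 1749*((-4*(-2) - 4*13) - 237)/5206 = 1749*((8 - 52) - 237)/5206 = 1749*(-44 - 237)/5206 = (1749/5206)*(-281) = -491469/5206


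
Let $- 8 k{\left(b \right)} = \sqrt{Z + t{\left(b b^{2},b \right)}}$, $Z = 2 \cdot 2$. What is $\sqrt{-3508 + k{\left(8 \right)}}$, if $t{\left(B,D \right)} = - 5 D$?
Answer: $\frac{\sqrt{-14032 - 3 i}}{2} \approx 0.0063314 - 59.228 i$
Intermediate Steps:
$Z = 4$
$k{\left(b \right)} = - \frac{\sqrt{4 - 5 b}}{8}$
$\sqrt{-3508 + k{\left(8 \right)}} = \sqrt{-3508 - \frac{\sqrt{4 - 40}}{8}} = \sqrt{-3508 - \frac{\sqrt{-36}}{8}} = \sqrt{-3508 - \frac{6 i}{8}} = \sqrt{-3508 - \frac{3 i}{4}}$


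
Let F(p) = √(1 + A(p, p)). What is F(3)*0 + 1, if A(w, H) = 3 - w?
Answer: 1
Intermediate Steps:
F(p) = √(4 - p) (F(p) = √(1 + (3 - p)) = √(4 - p))
F(3)*0 + 1 = √(4 - 1*3)*0 + 1 = √(4 - 3)*0 + 1 = √1*0 + 1 = 1*0 + 1 = 0 + 1 = 1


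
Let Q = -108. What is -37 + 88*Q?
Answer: -9541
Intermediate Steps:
-37 + 88*Q = -37 + 88*(-108) = -37 - 9504 = -9541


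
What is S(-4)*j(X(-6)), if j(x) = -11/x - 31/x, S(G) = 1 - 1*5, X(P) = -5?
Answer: -168/5 ≈ -33.600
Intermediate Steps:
S(G) = -4 (S(G) = 1 - 5 = -4)
j(x) = -42/x
S(-4)*j(X(-6)) = -(-168)/(-5) = -(-168)*(-1)/5 = -4*42/5 = -168/5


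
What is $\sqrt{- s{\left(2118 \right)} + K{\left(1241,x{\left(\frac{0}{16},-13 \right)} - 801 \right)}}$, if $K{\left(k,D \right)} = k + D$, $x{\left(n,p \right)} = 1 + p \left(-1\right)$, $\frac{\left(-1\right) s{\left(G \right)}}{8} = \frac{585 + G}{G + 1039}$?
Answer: $\frac{\sqrt{4593125614}}{3157} \approx 21.467$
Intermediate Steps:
$s{\left(G \right)} = - \frac{8 \left(585 + G\right)}{1039 + G}$ ($s{\left(G \right)} = - 8 \frac{585 + G}{G + 1039} = - 8 \frac{585 + G}{1039 + G} = - \frac{8 \left(585 + G\right)}{1039 + G}$)
$x{\left(n,p \right)} = 1 - p$
$K{\left(k,D \right)} = D + k$
$\sqrt{- s{\left(2118 \right)} + K{\left(1241,x{\left(\frac{0}{16},-13 \right)} - 801 \right)}} = \sqrt{- \frac{8 \left(-585 - 2118\right)}{1039 + 2118} + \left(\left(\left(1 - -13\right) - 801\right) + 1241\right)} = \sqrt{- \frac{8 \left(-585 - 2118\right)}{3157} + \left(\left(\left(1 + 13\right) - 801\right) + 1241\right)} = \sqrt{- \frac{8 \left(-2703\right)}{3157} + \left(\left(14 - 801\right) + 1241\right)} = \sqrt{\left(-1\right) \left(- \frac{21624}{3157}\right) + \left(-787 + 1241\right)} = \sqrt{\frac{21624}{3157} + 454} = \sqrt{\frac{1454902}{3157}} = \frac{\sqrt{4593125614}}{3157}$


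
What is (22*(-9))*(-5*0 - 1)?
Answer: 198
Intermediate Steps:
(22*(-9))*(-5*0 - 1) = -198*(0 - 1) = -198*(-1) = 198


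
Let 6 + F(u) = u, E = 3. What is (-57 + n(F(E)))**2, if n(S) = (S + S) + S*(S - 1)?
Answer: 2601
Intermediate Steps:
F(u) = -6 + u
n(S) = 2*S + S*(-1 + S)
(-57 + n(F(E)))**2 = (-57 + (-6 + 3)*(1 + (-6 + 3)))**2 = (-57 - 3*(1 - 3))**2 = (-57 - 3*(-2))**2 = (-57 + 6)**2 = (-51)**2 = 2601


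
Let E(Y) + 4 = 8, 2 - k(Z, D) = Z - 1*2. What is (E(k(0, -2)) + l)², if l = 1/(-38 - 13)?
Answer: 41209/2601 ≈ 15.844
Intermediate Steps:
k(Z, D) = 4 - Z (k(Z, D) = 2 - (Z - 1*2) = 2 - (Z - 2) = 2 - (-2 + Z) = 2 + (2 - Z) = 4 - Z)
E(Y) = 4 (E(Y) = -4 + 8 = 4)
l = -1/51 (l = 1/(-51) = -1/51 ≈ -0.019608)
(E(k(0, -2)) + l)² = (4 - 1/51)² = (203/51)² = 41209/2601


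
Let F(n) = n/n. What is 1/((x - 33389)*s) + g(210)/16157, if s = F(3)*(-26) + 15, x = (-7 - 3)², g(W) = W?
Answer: 76913747/5916354103 ≈ 0.013000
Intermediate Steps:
F(n) = 1
x = 100 (x = (-10)² = 100)
s = -11 (s = 1*(-26) + 15 = -26 + 15 = -11)
1/((x - 33389)*s) + g(210)/16157 = 1/((100 - 33389)*(-11)) + 210/16157 = -1/11/(-33289) + 210*(1/16157) = -1/33289*(-1/11) + 210/16157 = 1/366179 + 210/16157 = 76913747/5916354103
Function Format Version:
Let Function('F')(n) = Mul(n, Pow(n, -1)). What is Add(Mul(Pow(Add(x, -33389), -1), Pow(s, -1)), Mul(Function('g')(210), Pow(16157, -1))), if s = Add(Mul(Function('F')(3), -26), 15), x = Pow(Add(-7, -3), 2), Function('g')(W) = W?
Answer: Rational(76913747, 5916354103) ≈ 0.013000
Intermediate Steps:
Function('F')(n) = 1
x = 100 (x = Pow(-10, 2) = 100)
s = -11 (s = Add(Mul(1, -26), 15) = Add(-26, 15) = -11)
Add(Mul(Pow(Add(x, -33389), -1), Pow(s, -1)), Mul(Function('g')(210), Pow(16157, -1))) = Add(Mul(Pow(Add(100, -33389), -1), Pow(-11, -1)), Mul(210, Pow(16157, -1))) = Add(Mul(Pow(-33289, -1), Rational(-1, 11)), Mul(210, Rational(1, 16157))) = Add(Mul(Rational(-1, 33289), Rational(-1, 11)), Rational(210, 16157)) = Add(Rational(1, 366179), Rational(210, 16157)) = Rational(76913747, 5916354103)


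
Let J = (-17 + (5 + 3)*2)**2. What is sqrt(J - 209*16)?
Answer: I*sqrt(3343) ≈ 57.819*I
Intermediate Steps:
J = 1 (J = (-17 + 8*2)**2 = (-17 + 16)**2 = (-1)**2 = 1)
sqrt(J - 209*16) = sqrt(1 - 209*16) = sqrt(1 - 3344) = sqrt(-3343) = I*sqrt(3343)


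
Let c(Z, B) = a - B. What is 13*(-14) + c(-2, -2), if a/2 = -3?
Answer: -186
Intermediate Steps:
a = -6 (a = 2*(-3) = -6)
c(Z, B) = -6 - B
13*(-14) + c(-2, -2) = 13*(-14) + (-6 - 1*(-2)) = -182 + (-6 + 2) = -182 - 4 = -186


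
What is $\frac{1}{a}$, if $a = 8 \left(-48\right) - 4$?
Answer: $- \frac{1}{388} \approx -0.0025773$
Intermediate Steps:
$a = -388$ ($a = -384 - 4 = -388$)
$\frac{1}{a} = \frac{1}{-388} = - \frac{1}{388}$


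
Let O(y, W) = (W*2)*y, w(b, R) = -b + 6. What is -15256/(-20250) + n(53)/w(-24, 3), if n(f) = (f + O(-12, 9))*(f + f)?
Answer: -5823697/10125 ≈ -575.18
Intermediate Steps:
w(b, R) = 6 - b
O(y, W) = 2*W*y (O(y, W) = (2*W)*y = 2*W*y)
n(f) = 2*f*(-216 + f) (n(f) = (f + 2*9*(-12))*(f + f) = (f - 216)*(2*f) = (-216 + f)*(2*f) = 2*f*(-216 + f))
-15256/(-20250) + n(53)/w(-24, 3) = -15256/(-20250) + (2*53*(-216 + 53))/(6 - 1*(-24)) = -15256*(-1/20250) + (2*53*(-163))/(6 + 24) = 7628/10125 - 17278/30 = 7628/10125 - 17278*1/30 = 7628/10125 - 8639/15 = -5823697/10125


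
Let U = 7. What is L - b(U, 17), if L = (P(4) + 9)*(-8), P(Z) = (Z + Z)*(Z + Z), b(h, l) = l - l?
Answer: -584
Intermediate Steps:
b(h, l) = 0
P(Z) = 4*Z² (P(Z) = (2*Z)*(2*Z) = 4*Z²)
L = -584 (L = (4*4² + 9)*(-8) = (4*16 + 9)*(-8) = (64 + 9)*(-8) = 73*(-8) = -584)
L - b(U, 17) = -584 - 1*0 = -584 + 0 = -584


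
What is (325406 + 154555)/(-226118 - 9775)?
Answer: -159987/78631 ≈ -2.0347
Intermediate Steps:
(325406 + 154555)/(-226118 - 9775) = 479961/(-235893) = 479961*(-1/235893) = -159987/78631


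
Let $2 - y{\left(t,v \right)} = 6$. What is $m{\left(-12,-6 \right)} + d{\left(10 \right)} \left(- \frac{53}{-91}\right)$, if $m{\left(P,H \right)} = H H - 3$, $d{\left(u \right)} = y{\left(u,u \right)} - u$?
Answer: $\frac{323}{13} \approx 24.846$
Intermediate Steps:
$y{\left(t,v \right)} = -4$ ($y{\left(t,v \right)} = 2 - 6 = -4$)
$d{\left(u \right)} = -4 - u$
$m{\left(P,H \right)} = -3 + H^{2}$ ($m{\left(P,H \right)} = H^{2} - 3 = -3 + H^{2}$)
$m{\left(-12,-6 \right)} + d{\left(10 \right)} \left(- \frac{53}{-91}\right) = \left(-3 + \left(-6\right)^{2}\right) + \left(-4 - 10\right) \left(- \frac{53}{-91}\right) = \left(-3 + 36\right) + \left(-4 - 10\right) \left(\left(-53\right) \left(- \frac{1}{91}\right)\right) = 33 - \frac{106}{13} = \frac{323}{13}$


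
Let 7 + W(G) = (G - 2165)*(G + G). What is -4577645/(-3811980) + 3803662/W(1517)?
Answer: -1099930974521/1498900269444 ≈ -0.73383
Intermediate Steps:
W(G) = -7 + 2*G*(-2165 + G) (W(G) = -7 + (G - 2165)*(G + G) = -7 + (-2165 + G)*(2*G) = -7 + 2*G*(-2165 + G))
-4577645/(-3811980) + 3803662/W(1517) = -4577645/(-3811980) + 3803662/(-7 - 4330*1517 + 2*1517**2) = -4577645*(-1/3811980) + 3803662/(-7 - 6568610 + 2*2301289) = 915529/762396 + 3803662/(-7 - 6568610 + 4602578) = 915529/762396 + 3803662/(-1966039) = 915529/762396 + 3803662*(-1/1966039) = 915529/762396 - 3803662/1966039 = -1099930974521/1498900269444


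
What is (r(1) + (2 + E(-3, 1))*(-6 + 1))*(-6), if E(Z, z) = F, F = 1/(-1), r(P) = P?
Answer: 24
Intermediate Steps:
F = -1 (F = 1*(-1) = -1)
E(Z, z) = -1
(r(1) + (2 + E(-3, 1))*(-6 + 1))*(-6) = (1 + (2 - 1)*(-6 + 1))*(-6) = (1 + 1*(-5))*(-6) = (1 - 5)*(-6) = -4*(-6) = 24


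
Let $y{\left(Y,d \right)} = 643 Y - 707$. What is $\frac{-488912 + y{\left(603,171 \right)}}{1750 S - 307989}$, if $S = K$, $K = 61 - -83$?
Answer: $\frac{101890}{55989} \approx 1.8198$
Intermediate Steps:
$y{\left(Y,d \right)} = -707 + 643 Y$
$K = 144$ ($K = 61 + 83 = 144$)
$S = 144$
$\frac{-488912 + y{\left(603,171 \right)}}{1750 S - 307989} = \frac{-488912 + \left(-707 + 643 \cdot 603\right)}{1750 \cdot 144 - 307989} = \frac{-488912 + \left(-707 + 387729\right)}{252000 - 307989} = \frac{-488912 + 387022}{-55989} = \left(-101890\right) \left(- \frac{1}{55989}\right) = \frac{101890}{55989}$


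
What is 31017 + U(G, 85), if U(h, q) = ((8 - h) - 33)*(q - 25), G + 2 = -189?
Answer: 40977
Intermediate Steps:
G = -191 (G = -2 - 189 = -191)
U(h, q) = (-25 + q)*(-25 - h) (U(h, q) = (-25 - h)*(-25 + q) = (-25 + q)*(-25 - h))
31017 + U(G, 85) = 31017 + (625 - 25*85 + 25*(-191) - 1*(-191)*85) = 31017 + (625 - 2125 - 4775 + 16235) = 31017 + 9960 = 40977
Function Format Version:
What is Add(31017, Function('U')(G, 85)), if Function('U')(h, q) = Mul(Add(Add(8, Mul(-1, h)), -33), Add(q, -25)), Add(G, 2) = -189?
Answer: 40977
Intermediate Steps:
G = -191 (G = Add(-2, -189) = -191)
Function('U')(h, q) = Mul(Add(-25, q), Add(-25, Mul(-1, h))) (Function('U')(h, q) = Mul(Add(-25, Mul(-1, h)), Add(-25, q)) = Mul(Add(-25, q), Add(-25, Mul(-1, h))))
Add(31017, Function('U')(G, 85)) = Add(31017, Add(625, Mul(-25, 85), Mul(25, -191), Mul(-1, -191, 85))) = Add(31017, Add(625, -2125, -4775, 16235)) = Add(31017, 9960) = 40977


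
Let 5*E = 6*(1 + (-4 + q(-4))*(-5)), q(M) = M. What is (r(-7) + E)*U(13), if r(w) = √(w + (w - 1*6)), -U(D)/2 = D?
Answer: -6396/5 - 52*I*√5 ≈ -1279.2 - 116.28*I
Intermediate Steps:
U(D) = -2*D
r(w) = √(-6 + 2*w) (r(w) = √(w + (w - 6)) = √(w + (-6 + w)) = √(-6 + 2*w))
E = 246/5 (E = (6*(1 + (-4 - 4)*(-5)))/5 = (6*(1 - 8*(-5)))/5 = (6*(1 + 40))/5 = (6*41)/5 = (⅕)*246 = 246/5 ≈ 49.200)
(r(-7) + E)*U(13) = (√(-6 + 2*(-7)) + 246/5)*(-2*13) = (√(-6 - 14) + 246/5)*(-26) = (√(-20) + 246/5)*(-26) = (2*I*√5 + 246/5)*(-26) = (246/5 + 2*I*√5)*(-26) = -6396/5 - 52*I*√5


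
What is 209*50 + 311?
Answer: 10761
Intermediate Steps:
209*50 + 311 = 10450 + 311 = 10761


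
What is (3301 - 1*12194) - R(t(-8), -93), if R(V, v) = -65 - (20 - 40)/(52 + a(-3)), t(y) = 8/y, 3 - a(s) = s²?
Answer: -203054/23 ≈ -8828.4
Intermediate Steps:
a(s) = 3 - s²
R(V, v) = -1485/23 (R(V, v) = -65 - (20 - 40)/(52 + (3 - 1*(-3)²)) = -65 - (-20)/(52 + (3 - 1*9)) = -65 - (-20)/(52 + (3 - 9)) = -65 - (-20)/(52 - 6) = -65 - (-20)/46 = -65 - 1*(-10/23) = -65 + 10/23 = -1485/23)
(3301 - 1*12194) - R(t(-8), -93) = (3301 - 1*12194) - 1*(-1485/23) = (3301 - 12194) + 1485/23 = -8893 + 1485/23 = -203054/23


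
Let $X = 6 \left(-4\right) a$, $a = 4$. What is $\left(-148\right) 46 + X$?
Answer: $-6904$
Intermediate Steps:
$X = -96$ ($X = 6 \left(-4\right) 4 = \left(-24\right) 4 = -96$)
$\left(-148\right) 46 + X = \left(-148\right) 46 - 96 = -6808 - 96 = -6904$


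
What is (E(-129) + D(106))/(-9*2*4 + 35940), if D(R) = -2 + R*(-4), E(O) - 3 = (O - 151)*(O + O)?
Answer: 23939/11956 ≈ 2.0023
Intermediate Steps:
E(O) = 3 + 2*O*(-151 + O) (E(O) = 3 + (O - 151)*(O + O) = 3 + (-151 + O)*(2*O) = 3 + 2*O*(-151 + O))
D(R) = -2 - 4*R
(E(-129) + D(106))/(-9*2*4 + 35940) = ((3 - 302*(-129) + 2*(-129)**2) + (-2 - 4*106))/(-9*2*4 + 35940) = ((3 + 38958 + 2*16641) + (-2 - 424))/(-18*4 + 35940) = ((3 + 38958 + 33282) - 426)/(-72 + 35940) = (72243 - 426)/35868 = 71817*(1/35868) = 23939/11956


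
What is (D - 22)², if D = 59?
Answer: 1369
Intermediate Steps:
(D - 22)² = (59 - 22)² = 37² = 1369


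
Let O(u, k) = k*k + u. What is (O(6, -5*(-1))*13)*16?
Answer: 6448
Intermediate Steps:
O(u, k) = u + k**2 (O(u, k) = k**2 + u = u + k**2)
(O(6, -5*(-1))*13)*16 = ((6 + (-5*(-1))**2)*13)*16 = ((6 + 5**2)*13)*16 = ((6 + 25)*13)*16 = (31*13)*16 = 403*16 = 6448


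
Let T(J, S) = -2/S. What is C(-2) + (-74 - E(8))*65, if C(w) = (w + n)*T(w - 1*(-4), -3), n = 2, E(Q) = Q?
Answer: -5330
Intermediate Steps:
C(w) = 4/3 + 2*w/3 (C(w) = (w + 2)*(-2/(-3)) = (2 + w)*(-2*(-⅓)) = (2 + w)*(⅔) = 4/3 + 2*w/3)
C(-2) + (-74 - E(8))*65 = (4/3 + (⅔)*(-2)) + (-74 - 1*8)*65 = (4/3 - 4/3) + (-74 - 8)*65 = 0 - 82*65 = 0 - 5330 = -5330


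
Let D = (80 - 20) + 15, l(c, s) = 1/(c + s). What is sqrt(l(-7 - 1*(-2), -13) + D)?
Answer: sqrt(2698)/6 ≈ 8.6570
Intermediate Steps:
D = 75 (D = 60 + 15 = 75)
sqrt(l(-7 - 1*(-2), -13) + D) = sqrt(1/((-7 - 1*(-2)) - 13) + 75) = sqrt(1/((-7 + 2) - 13) + 75) = sqrt(1/(-5 - 13) + 75) = sqrt(1/(-18) + 75) = sqrt(-1/18 + 75) = sqrt(1349/18) = sqrt(2698)/6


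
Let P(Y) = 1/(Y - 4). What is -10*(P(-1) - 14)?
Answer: 142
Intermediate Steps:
P(Y) = 1/(-4 + Y)
-10*(P(-1) - 14) = -10*(1/(-4 - 1) - 14) = -10*(1/(-5) - 14) = -10*(-⅕ - 14) = -10*(-71/5) = 142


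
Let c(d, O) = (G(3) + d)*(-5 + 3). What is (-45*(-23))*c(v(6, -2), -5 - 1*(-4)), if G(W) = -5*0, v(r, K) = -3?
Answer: 6210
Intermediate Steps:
G(W) = 0
c(d, O) = -2*d (c(d, O) = (0 + d)*(-5 + 3) = d*(-2) = -2*d)
(-45*(-23))*c(v(6, -2), -5 - 1*(-4)) = (-45*(-23))*(-2*(-3)) = 1035*6 = 6210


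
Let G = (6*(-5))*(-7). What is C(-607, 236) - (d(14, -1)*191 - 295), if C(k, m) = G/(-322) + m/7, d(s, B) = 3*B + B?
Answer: 175822/161 ≈ 1092.1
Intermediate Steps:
d(s, B) = 4*B
G = 210 (G = -30*(-7) = 210)
C(k, m) = -15/23 + m/7 (C(k, m) = 210/(-322) + m/7 = 210*(-1/322) + m*(⅐) = -15/23 + m/7)
C(-607, 236) - (d(14, -1)*191 - 295) = (-15/23 + (⅐)*236) - ((4*(-1))*191 - 295) = (-15/23 + 236/7) - (-4*191 - 295) = 5323/161 - (-764 - 295) = 5323/161 - 1*(-1059) = 5323/161 + 1059 = 175822/161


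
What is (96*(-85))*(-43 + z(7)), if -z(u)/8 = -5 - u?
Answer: -432480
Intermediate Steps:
z(u) = 40 + 8*u (z(u) = -8*(-5 - u) = 40 + 8*u)
(96*(-85))*(-43 + z(7)) = (96*(-85))*(-43 + (40 + 8*7)) = -8160*(-43 + (40 + 56)) = -8160*(-43 + 96) = -8160*53 = -432480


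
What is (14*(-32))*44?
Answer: -19712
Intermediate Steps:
(14*(-32))*44 = -448*44 = -19712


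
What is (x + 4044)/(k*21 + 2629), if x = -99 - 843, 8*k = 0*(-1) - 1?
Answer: 24816/21011 ≈ 1.1811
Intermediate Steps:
k = -1/8 (k = (0*(-1) - 1)/8 = (0 - 1)/8 = (1/8)*(-1) = -1/8 ≈ -0.12500)
x = -942
(x + 4044)/(k*21 + 2629) = (-942 + 4044)/(-1/8*21 + 2629) = 3102/(-21/8 + 2629) = 3102/(21011/8) = 3102*(8/21011) = 24816/21011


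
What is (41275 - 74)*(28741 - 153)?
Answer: 1177854188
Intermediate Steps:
(41275 - 74)*(28741 - 153) = 41201*28588 = 1177854188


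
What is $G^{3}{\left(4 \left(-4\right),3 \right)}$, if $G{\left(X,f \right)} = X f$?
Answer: $-110592$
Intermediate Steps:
$G^{3}{\left(4 \left(-4\right),3 \right)} = \left(4 \left(-4\right) 3\right)^{3} = \left(\left(-16\right) 3\right)^{3} = \left(-48\right)^{3} = -110592$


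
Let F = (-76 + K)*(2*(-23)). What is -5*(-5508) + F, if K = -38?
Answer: 32784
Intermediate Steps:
F = 5244 (F = (-76 - 38)*(2*(-23)) = -114*(-46) = 5244)
-5*(-5508) + F = -5*(-5508) + 5244 = 27540 + 5244 = 32784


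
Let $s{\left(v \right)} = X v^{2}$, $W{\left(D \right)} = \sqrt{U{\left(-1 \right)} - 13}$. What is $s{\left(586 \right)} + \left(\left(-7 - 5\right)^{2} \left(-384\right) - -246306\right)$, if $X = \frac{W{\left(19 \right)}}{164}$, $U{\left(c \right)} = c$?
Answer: $191010 + \frac{85849 i \sqrt{14}}{41} \approx 1.9101 \cdot 10^{5} + 7834.6 i$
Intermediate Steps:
$W{\left(D \right)} = i \sqrt{14}$ ($W{\left(D \right)} = \sqrt{-1 - 13} = \sqrt{-14} = i \sqrt{14}$)
$X = \frac{i \sqrt{14}}{164} \approx 0.022815 i$
$s{\left(v \right)} = \frac{i \sqrt{14} v^{2}}{164}$ ($s{\left(v \right)} = \frac{i \sqrt{14}}{164} v^{2} = \frac{i \sqrt{14} v^{2}}{164}$)
$s{\left(586 \right)} + \left(\left(-7 - 5\right)^{2} \left(-384\right) - -246306\right) = \frac{i \sqrt{14} \cdot 586^{2}}{164} + \left(\left(-7 - 5\right)^{2} \left(-384\right) - -246306\right) = \frac{1}{164} i \sqrt{14} \cdot 343396 + \left(\left(-12\right)^{2} \left(-384\right) + 246306\right) = \frac{85849 i \sqrt{14}}{41} + \left(144 \left(-384\right) + 246306\right) = \frac{85849 i \sqrt{14}}{41} + \left(-55296 + 246306\right) = \frac{85849 i \sqrt{14}}{41} + 191010 = 191010 + \frac{85849 i \sqrt{14}}{41}$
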